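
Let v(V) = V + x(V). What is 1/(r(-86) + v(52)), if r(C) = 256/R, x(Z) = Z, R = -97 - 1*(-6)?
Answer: 91/9208 ≈ 0.0098827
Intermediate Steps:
R = -91 (R = -97 + 6 = -91)
r(C) = -256/91 (r(C) = 256/(-91) = 256*(-1/91) = -256/91)
v(V) = 2*V (v(V) = V + V = 2*V)
1/(r(-86) + v(52)) = 1/(-256/91 + 2*52) = 1/(-256/91 + 104) = 1/(9208/91) = 91/9208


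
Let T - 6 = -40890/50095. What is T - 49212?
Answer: -493003092/10019 ≈ -49207.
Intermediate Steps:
T = 51936/10019 (T = 6 - 40890/50095 = 6 - 40890*1/50095 = 6 - 8178/10019 = 51936/10019 ≈ 5.1838)
T - 49212 = 51936/10019 - 49212 = -493003092/10019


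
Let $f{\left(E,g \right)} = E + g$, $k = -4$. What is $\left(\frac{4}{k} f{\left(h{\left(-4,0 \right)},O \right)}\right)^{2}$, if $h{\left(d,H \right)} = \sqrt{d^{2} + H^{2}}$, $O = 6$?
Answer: $100$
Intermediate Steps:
$h{\left(d,H \right)} = \sqrt{H^{2} + d^{2}}$
$\left(\frac{4}{k} f{\left(h{\left(-4,0 \right)},O \right)}\right)^{2} = \left(\frac{4}{-4} \left(\sqrt{0^{2} + \left(-4\right)^{2}} + 6\right)\right)^{2} = \left(4 \left(- \frac{1}{4}\right) \left(\sqrt{0 + 16} + 6\right)\right)^{2} = \left(- (\sqrt{16} + 6)\right)^{2} = \left(- (4 + 6)\right)^{2} = \left(\left(-1\right) 10\right)^{2} = \left(-10\right)^{2} = 100$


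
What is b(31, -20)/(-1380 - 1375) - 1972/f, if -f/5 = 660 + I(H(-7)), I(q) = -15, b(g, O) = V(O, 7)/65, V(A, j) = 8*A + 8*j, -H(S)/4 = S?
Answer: 1087604/1776975 ≈ 0.61205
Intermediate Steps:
H(S) = -4*S
b(g, O) = 56/65 + 8*O/65 (b(g, O) = (8*O + 8*7)/65 = (8*O + 56)*(1/65) = (56 + 8*O)*(1/65) = 56/65 + 8*O/65)
f = -3225 (f = -5*(660 - 15) = -5*645 = -3225)
b(31, -20)/(-1380 - 1375) - 1972/f = (56/65 + (8/65)*(-20))/(-1380 - 1375) - 1972/(-3225) = (56/65 - 32/13)/(-2755) - 1972*(-1/3225) = -8/5*(-1/2755) + 1972/3225 = 8/13775 + 1972/3225 = 1087604/1776975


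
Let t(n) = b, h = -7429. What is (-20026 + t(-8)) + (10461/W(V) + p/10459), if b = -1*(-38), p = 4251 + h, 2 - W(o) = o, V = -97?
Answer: -623857507/31377 ≈ -19883.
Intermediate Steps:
W(o) = 2 - o
p = -3178 (p = 4251 - 7429 = -3178)
b = 38
t(n) = 38
(-20026 + t(-8)) + (10461/W(V) + p/10459) = (-20026 + 38) + (10461/(2 - 1*(-97)) - 3178/10459) = -19988 + (10461/(2 + 97) - 3178*1/10459) = -19988 + (10461/99 - 3178/10459) = -19988 + (10461*(1/99) - 3178/10459) = -19988 + (317/3 - 3178/10459) = -19988 + 3305969/31377 = -623857507/31377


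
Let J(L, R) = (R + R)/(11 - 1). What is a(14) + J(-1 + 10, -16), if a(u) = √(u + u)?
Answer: -16/5 + 2*√7 ≈ 2.0915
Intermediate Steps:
a(u) = √2*√u (a(u) = √(2*u) = √2*√u)
J(L, R) = R/5 (J(L, R) = (2*R)/10 = (2*R)*(⅒) = R/5)
a(14) + J(-1 + 10, -16) = √2*√14 + (⅕)*(-16) = 2*√7 - 16/5 = -16/5 + 2*√7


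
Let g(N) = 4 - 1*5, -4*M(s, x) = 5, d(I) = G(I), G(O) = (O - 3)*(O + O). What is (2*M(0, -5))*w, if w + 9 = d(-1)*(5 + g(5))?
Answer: -115/2 ≈ -57.500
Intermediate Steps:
G(O) = 2*O*(-3 + O) (G(O) = (-3 + O)*(2*O) = 2*O*(-3 + O))
d(I) = 2*I*(-3 + I)
M(s, x) = -5/4 (M(s, x) = -¼*5 = -5/4)
g(N) = -1 (g(N) = 4 - 5 = -1)
w = 23 (w = -9 + (2*(-1)*(-3 - 1))*(5 - 1) = -9 + (2*(-1)*(-4))*4 = -9 + 8*4 = -9 + 32 = 23)
(2*M(0, -5))*w = (2*(-5/4))*23 = -5/2*23 = -115/2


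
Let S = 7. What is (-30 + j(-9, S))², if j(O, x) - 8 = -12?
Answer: 1156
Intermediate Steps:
j(O, x) = -4 (j(O, x) = 8 - 12 = -4)
(-30 + j(-9, S))² = (-30 - 4)² = (-34)² = 1156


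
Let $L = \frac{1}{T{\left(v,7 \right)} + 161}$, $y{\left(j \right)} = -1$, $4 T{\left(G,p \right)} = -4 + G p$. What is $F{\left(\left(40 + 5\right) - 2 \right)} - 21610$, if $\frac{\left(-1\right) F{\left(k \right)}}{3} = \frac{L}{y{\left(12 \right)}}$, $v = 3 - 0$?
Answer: $- \frac{14284198}{661} \approx -21610.0$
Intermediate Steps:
$v = 3$ ($v = 3 + 0 = 3$)
$T{\left(G,p \right)} = -1 + \frac{G p}{4}$ ($T{\left(G,p \right)} = \frac{-4 + G p}{4} = -1 + \frac{G p}{4}$)
$L = \frac{4}{661}$ ($L = \frac{1}{\left(-1 + \frac{1}{4} \cdot 3 \cdot 7\right) + 161} = \frac{1}{\left(-1 + \frac{21}{4}\right) + 161} = \frac{1}{\frac{17}{4} + 161} = \frac{1}{\frac{661}{4}} = \frac{4}{661} \approx 0.0060514$)
$F{\left(k \right)} = \frac{12}{661}$ ($F{\left(k \right)} = - 3 \frac{4}{661 \left(-1\right)} = - 3 \cdot \frac{4}{661} \left(-1\right) = \left(-3\right) \left(- \frac{4}{661}\right) = \frac{12}{661}$)
$F{\left(\left(40 + 5\right) - 2 \right)} - 21610 = \frac{12}{661} - 21610 = - \frac{14284198}{661}$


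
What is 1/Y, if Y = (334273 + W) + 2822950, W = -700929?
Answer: 1/2456294 ≈ 4.0712e-7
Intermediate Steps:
Y = 2456294 (Y = (334273 - 700929) + 2822950 = -366656 + 2822950 = 2456294)
1/Y = 1/2456294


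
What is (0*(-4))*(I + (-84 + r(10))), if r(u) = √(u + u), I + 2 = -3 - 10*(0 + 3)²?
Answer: 0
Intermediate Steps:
I = -95 (I = -2 + (-3 - 10*(0 + 3)²) = -2 + (-3 - 10*3²) = -2 + (-3 - 10*9) = -2 + (-3 - 90) = -2 - 93 = -95)
r(u) = √2*√u (r(u) = √(2*u) = √2*√u)
(0*(-4))*(I + (-84 + r(10))) = (0*(-4))*(-95 + (-84 + √2*√10)) = 0*(-95 + (-84 + 2*√5)) = 0*(-179 + 2*√5) = 0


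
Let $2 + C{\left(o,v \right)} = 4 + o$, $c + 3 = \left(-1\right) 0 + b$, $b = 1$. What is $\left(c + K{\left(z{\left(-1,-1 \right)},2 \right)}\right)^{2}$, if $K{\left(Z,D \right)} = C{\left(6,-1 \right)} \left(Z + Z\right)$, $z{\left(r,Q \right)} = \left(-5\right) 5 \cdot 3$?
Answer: $1444804$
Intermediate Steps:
$z{\left(r,Q \right)} = -75$ ($z{\left(r,Q \right)} = \left(-25\right) 3 = -75$)
$c = -2$ ($c = -3 + \left(\left(-1\right) 0 + 1\right) = -3 + \left(0 + 1\right) = -3 + 1 = -2$)
$C{\left(o,v \right)} = 2 + o$ ($C{\left(o,v \right)} = -2 + \left(4 + o\right) = 2 + o$)
$K{\left(Z,D \right)} = 16 Z$ ($K{\left(Z,D \right)} = \left(2 + 6\right) \left(Z + Z\right) = 8 \cdot 2 Z = 16 Z$)
$\left(c + K{\left(z{\left(-1,-1 \right)},2 \right)}\right)^{2} = \left(-2 + 16 \left(-75\right)\right)^{2} = \left(-2 - 1200\right)^{2} = \left(-1202\right)^{2} = 1444804$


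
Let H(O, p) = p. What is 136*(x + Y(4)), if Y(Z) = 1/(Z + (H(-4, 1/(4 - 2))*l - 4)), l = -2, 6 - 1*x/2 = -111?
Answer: 31688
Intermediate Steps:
x = 234 (x = 12 - 2*(-111) = 12 + 222 = 234)
Y(Z) = 1/(-5 + Z) (Y(Z) = 1/(Z + (-2/(4 - 2) - 4)) = 1/(Z + (-2/2 - 4)) = 1/(Z + ((½)*(-2) - 4)) = 1/(Z + (-1 - 4)) = 1/(Z - 5) = 1/(-5 + Z))
136*(x + Y(4)) = 136*(234 + 1/(-5 + 4)) = 136*(234 + 1/(-1)) = 136*(234 - 1) = 136*233 = 31688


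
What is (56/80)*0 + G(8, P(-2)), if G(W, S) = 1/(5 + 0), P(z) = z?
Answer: 1/5 ≈ 0.20000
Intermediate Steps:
G(W, S) = 1/5
(56/80)*0 + G(8, P(-2)) = (56/80)*0 + 1/5 = (56*(1/80))*0 + 1/5 = (7/10)*0 + 1/5 = 0 + 1/5 = 1/5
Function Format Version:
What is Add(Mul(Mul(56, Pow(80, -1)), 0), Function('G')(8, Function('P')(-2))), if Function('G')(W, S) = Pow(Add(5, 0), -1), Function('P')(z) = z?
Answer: Rational(1, 5) ≈ 0.20000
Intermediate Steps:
Function('G')(W, S) = Rational(1, 5) (Function('G')(W, S) = Pow(5, -1) = Rational(1, 5))
Add(Mul(Mul(56, Pow(80, -1)), 0), Function('G')(8, Function('P')(-2))) = Add(Mul(Mul(56, Pow(80, -1)), 0), Rational(1, 5)) = Add(Mul(Mul(56, Rational(1, 80)), 0), Rational(1, 5)) = Add(Mul(Rational(7, 10), 0), Rational(1, 5)) = Add(0, Rational(1, 5)) = Rational(1, 5)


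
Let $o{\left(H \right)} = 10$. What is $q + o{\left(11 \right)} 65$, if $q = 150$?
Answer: $800$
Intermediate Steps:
$q + o{\left(11 \right)} 65 = 150 + 10 \cdot 65 = 150 + 650 = 800$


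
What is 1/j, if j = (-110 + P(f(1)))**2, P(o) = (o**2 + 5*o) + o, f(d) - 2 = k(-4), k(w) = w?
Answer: 1/13924 ≈ 7.1818e-5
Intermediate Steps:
f(d) = -2 (f(d) = 2 - 4 = -2)
P(o) = o**2 + 6*o
j = 13924 (j = (-110 - 2*(6 - 2))**2 = (-110 - 2*4)**2 = (-110 - 8)**2 = (-118)**2 = 13924)
1/j = 1/13924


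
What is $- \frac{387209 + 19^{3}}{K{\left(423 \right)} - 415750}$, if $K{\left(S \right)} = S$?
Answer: $\frac{394068}{415327} \approx 0.94881$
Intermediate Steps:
$- \frac{387209 + 19^{3}}{K{\left(423 \right)} - 415750} = - \frac{387209 + 19^{3}}{423 - 415750} = - \frac{387209 + 6859}{-415327} = - \frac{394068 \left(-1\right)}{415327} = \left(-1\right) \left(- \frac{394068}{415327}\right) = \frac{394068}{415327}$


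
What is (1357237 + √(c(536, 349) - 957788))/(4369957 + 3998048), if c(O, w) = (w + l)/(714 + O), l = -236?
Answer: 1357237/8368005 + I*√2394469774/418400250 ≈ 0.16219 + 0.00011695*I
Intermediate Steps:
c(O, w) = (-236 + w)/(714 + O) (c(O, w) = (w - 236)/(714 + O) = (-236 + w)/(714 + O))
(1357237 + √(c(536, 349) - 957788))/(4369957 + 3998048) = (1357237 + √((-236 + 349)/(714 + 536) - 957788))/(4369957 + 3998048) = (1357237 + √(113/1250 - 957788))/8368005 = (1357237 + √((1/1250)*113 - 957788))*(1/8368005) = (1357237 + √(113/1250 - 957788))*(1/8368005) = (1357237 + √(-1197234887/1250))*(1/8368005) = (1357237 + I*√2394469774/50)*(1/8368005) = 1357237/8368005 + I*√2394469774/418400250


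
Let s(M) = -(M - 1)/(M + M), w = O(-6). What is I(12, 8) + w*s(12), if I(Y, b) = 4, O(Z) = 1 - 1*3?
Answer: 59/12 ≈ 4.9167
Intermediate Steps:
O(Z) = -2 (O(Z) = 1 - 3 = -2)
w = -2
s(M) = -(-1 + M)/(2*M)
I(12, 8) + w*s(12) = 4 - (1 - 1*12)/12 = 4 - (1 - 12)/12 = 4 - (-11)/12 = 4 - 2*(-11/24) = 4 + 11/12 = 59/12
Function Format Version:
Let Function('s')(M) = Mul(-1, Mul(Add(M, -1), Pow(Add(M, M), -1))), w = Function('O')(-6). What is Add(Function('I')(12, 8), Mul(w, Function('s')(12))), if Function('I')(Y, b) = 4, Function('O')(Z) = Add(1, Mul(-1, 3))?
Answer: Rational(59, 12) ≈ 4.9167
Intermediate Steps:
Function('O')(Z) = -2 (Function('O')(Z) = Add(1, -3) = -2)
w = -2
Function('s')(M) = Mul(Rational(-1, 2), Pow(M, -1), Add(-1, M)) (Function('s')(M) = Mul(-1, Mul(Add(-1, M), Pow(Mul(2, M), -1))) = Mul(-1, Mul(Add(-1, M), Mul(Rational(1, 2), Pow(M, -1)))) = Mul(-1, Mul(Rational(1, 2), Pow(M, -1), Add(-1, M))) = Mul(Rational(-1, 2), Pow(M, -1), Add(-1, M)))
Add(Function('I')(12, 8), Mul(w, Function('s')(12))) = Add(4, Mul(-2, Mul(Rational(1, 2), Pow(12, -1), Add(1, Mul(-1, 12))))) = Add(4, Mul(-2, Mul(Rational(1, 2), Rational(1, 12), Add(1, -12)))) = Add(4, Mul(-2, Mul(Rational(1, 2), Rational(1, 12), -11))) = Add(4, Mul(-2, Rational(-11, 24))) = Add(4, Rational(11, 12)) = Rational(59, 12)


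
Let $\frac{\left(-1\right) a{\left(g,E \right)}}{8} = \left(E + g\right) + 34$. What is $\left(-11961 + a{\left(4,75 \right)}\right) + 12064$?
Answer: $-801$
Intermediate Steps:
$a{\left(g,E \right)} = -272 - 8 E - 8 g$ ($a{\left(g,E \right)} = - 8 \left(\left(E + g\right) + 34\right) = - 8 \left(34 + E + g\right) = -272 - 8 E - 8 g$)
$\left(-11961 + a{\left(4,75 \right)}\right) + 12064 = \left(-11961 - 904\right) + 12064 = -12865 + 12064 = -801$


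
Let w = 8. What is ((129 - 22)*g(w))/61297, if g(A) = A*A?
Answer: 6848/61297 ≈ 0.11172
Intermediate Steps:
g(A) = A²
((129 - 22)*g(w))/61297 = ((129 - 22)*8²)/61297 = (107*64)*(1/61297) = 6848*(1/61297) = 6848/61297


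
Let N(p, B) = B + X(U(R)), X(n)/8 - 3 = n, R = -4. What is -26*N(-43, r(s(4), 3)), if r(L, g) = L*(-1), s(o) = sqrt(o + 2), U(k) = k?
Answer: 208 + 26*sqrt(6) ≈ 271.69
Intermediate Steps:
X(n) = 24 + 8*n
s(o) = sqrt(2 + o)
r(L, g) = -L
N(p, B) = -8 + B (N(p, B) = B + (24 + 8*(-4)) = B + (24 - 32) = B - 8 = -8 + B)
-26*N(-43, r(s(4), 3)) = -26*(-8 - sqrt(2 + 4)) = -26*(-8 - sqrt(6)) = 208 + 26*sqrt(6)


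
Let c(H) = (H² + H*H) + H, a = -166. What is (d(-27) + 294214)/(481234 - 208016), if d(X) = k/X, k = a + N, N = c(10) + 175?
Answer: 2647853/2458962 ≈ 1.0768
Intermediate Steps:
c(H) = H + 2*H² (c(H) = (H² + H²) + H = 2*H² + H = H + 2*H²)
N = 385 (N = 10*(1 + 2*10) + 175 = 10*(1 + 20) + 175 = 10*21 + 175 = 210 + 175 = 385)
k = 219 (k = -166 + 385 = 219)
d(X) = 219/X
(d(-27) + 294214)/(481234 - 208016) = (219/(-27) + 294214)/(481234 - 208016) = (219*(-1/27) + 294214)/273218 = (-73/9 + 294214)*(1/273218) = (2647853/9)*(1/273218) = 2647853/2458962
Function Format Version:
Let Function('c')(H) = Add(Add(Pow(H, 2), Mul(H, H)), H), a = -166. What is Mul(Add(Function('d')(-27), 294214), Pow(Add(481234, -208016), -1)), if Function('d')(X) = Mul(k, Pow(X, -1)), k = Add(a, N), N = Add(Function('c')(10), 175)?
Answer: Rational(2647853, 2458962) ≈ 1.0768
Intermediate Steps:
Function('c')(H) = Add(H, Mul(2, Pow(H, 2))) (Function('c')(H) = Add(Add(Pow(H, 2), Pow(H, 2)), H) = Add(Mul(2, Pow(H, 2)), H) = Add(H, Mul(2, Pow(H, 2))))
N = 385 (N = Add(Mul(10, Add(1, Mul(2, 10))), 175) = Add(Mul(10, Add(1, 20)), 175) = Add(Mul(10, 21), 175) = Add(210, 175) = 385)
k = 219 (k = Add(-166, 385) = 219)
Function('d')(X) = Mul(219, Pow(X, -1))
Mul(Add(Function('d')(-27), 294214), Pow(Add(481234, -208016), -1)) = Mul(Add(Mul(219, Pow(-27, -1)), 294214), Pow(Add(481234, -208016), -1)) = Mul(Add(Mul(219, Rational(-1, 27)), 294214), Pow(273218, -1)) = Mul(Add(Rational(-73, 9), 294214), Rational(1, 273218)) = Mul(Rational(2647853, 9), Rational(1, 273218)) = Rational(2647853, 2458962)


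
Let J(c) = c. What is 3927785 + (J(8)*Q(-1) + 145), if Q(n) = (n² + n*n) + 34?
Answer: 3928218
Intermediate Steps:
Q(n) = 34 + 2*n² (Q(n) = (n² + n²) + 34 = 2*n² + 34 = 34 + 2*n²)
3927785 + (J(8)*Q(-1) + 145) = 3927785 + (8*(34 + 2*(-1)²) + 145) = 3927785 + (8*(34 + 2*1) + 145) = 3927785 + (8*(34 + 2) + 145) = 3927785 + (8*36 + 145) = 3927785 + (288 + 145) = 3927785 + 433 = 3928218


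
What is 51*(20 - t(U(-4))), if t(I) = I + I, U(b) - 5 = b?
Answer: 918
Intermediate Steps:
U(b) = 5 + b
t(I) = 2*I
51*(20 - t(U(-4))) = 51*(20 - 2*(5 - 4)) = 51*(20 - 2) = 51*18 = 918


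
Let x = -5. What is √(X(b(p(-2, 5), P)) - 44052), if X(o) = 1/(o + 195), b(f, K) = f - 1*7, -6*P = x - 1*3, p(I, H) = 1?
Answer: I*√174842367/63 ≈ 209.89*I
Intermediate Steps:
P = 4/3 (P = -(-5 - 1*3)/6 = -(-5 - 3)/6 = -⅙*(-8) = 4/3 ≈ 1.3333)
b(f, K) = -7 + f (b(f, K) = f - 7 = -7 + f)
X(o) = 1/(195 + o)
√(X(b(p(-2, 5), P)) - 44052) = √(1/(195 + (-7 + 1)) - 44052) = √(1/(195 - 6) - 44052) = √(1/189 - 44052) = √(-8325827/189) = I*√174842367/63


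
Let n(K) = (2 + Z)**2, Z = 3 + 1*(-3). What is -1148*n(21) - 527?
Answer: -5119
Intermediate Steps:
Z = 0 (Z = 3 - 3 = 0)
n(K) = 4 (n(K) = (2 + 0)**2 = 2**2 = 4)
-1148*n(21) - 527 = -1148*4 - 527 = -4592 - 527 = -5119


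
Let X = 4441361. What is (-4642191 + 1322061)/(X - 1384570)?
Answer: -3320130/3056791 ≈ -1.0861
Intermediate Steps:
(-4642191 + 1322061)/(X - 1384570) = (-4642191 + 1322061)/(4441361 - 1384570) = -3320130/3056791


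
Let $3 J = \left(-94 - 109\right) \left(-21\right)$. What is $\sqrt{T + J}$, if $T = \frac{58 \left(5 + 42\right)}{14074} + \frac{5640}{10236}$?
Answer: $\frac{\sqrt{51226511113686810}}{6002561} \approx 37.706$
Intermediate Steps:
$J = 1421$ ($J = \frac{\left(-94 - 109\right) \left(-21\right)}{3} = \frac{\left(-203\right) \left(-21\right)}{3} = \frac{1}{3} \cdot 4263 = 1421$)
$T = \frac{4470029}{6002561}$ ($T = 58 \cdot 47 \cdot \frac{1}{14074} + 5640 \cdot \frac{1}{10236} = 2726 \cdot \frac{1}{14074} + \frac{470}{853} = \frac{1363}{7037} + \frac{470}{853} = \frac{4470029}{6002561} \approx 0.74469$)
$\sqrt{T + J} = \sqrt{\frac{4470029}{6002561} + 1421} = \sqrt{\frac{8534109210}{6002561}} = \frac{\sqrt{51226511113686810}}{6002561}$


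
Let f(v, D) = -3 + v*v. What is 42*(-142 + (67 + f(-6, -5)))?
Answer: -1764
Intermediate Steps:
f(v, D) = -3 + v²
42*(-142 + (67 + f(-6, -5))) = 42*(-142 + (67 + (-3 + (-6)²))) = 42*(-142 + (67 + (-3 + 36))) = 42*(-142 + (67 + 33)) = 42*(-142 + 100) = 42*(-42) = -1764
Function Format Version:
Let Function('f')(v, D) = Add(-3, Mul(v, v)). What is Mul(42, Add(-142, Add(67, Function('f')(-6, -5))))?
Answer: -1764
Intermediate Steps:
Function('f')(v, D) = Add(-3, Pow(v, 2))
Mul(42, Add(-142, Add(67, Function('f')(-6, -5)))) = Mul(42, Add(-142, Add(67, Add(-3, Pow(-6, 2))))) = Mul(42, Add(-142, Add(67, Add(-3, 36)))) = Mul(42, Add(-142, Add(67, 33))) = Mul(42, Add(-142, 100)) = Mul(42, -42) = -1764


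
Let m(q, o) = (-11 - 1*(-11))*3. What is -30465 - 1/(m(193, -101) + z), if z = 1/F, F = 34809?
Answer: -65274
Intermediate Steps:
z = 1/34809 ≈ 2.8728e-5
m(q, o) = 0 (m(q, o) = (-11 + 11)*3 = 0*3 = 0)
-30465 - 1/(m(193, -101) + z) = -30465 - 1/(0 + 1/34809) = -30465 - 1/1/34809 = -30465 - 1*34809 = -30465 - 34809 = -65274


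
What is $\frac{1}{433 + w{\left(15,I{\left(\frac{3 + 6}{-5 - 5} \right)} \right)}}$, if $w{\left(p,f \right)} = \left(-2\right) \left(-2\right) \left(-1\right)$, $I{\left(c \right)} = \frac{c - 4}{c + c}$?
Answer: $\frac{1}{429} \approx 0.002331$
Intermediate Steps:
$I{\left(c \right)} = \frac{-4 + c}{2 c}$
$w{\left(p,f \right)} = -4$ ($w{\left(p,f \right)} = 4 \left(-1\right) = -4$)
$\frac{1}{433 + w{\left(15,I{\left(\frac{3 + 6}{-5 - 5} \right)} \right)}} = \frac{1}{433 - 4} = \frac{1}{429}$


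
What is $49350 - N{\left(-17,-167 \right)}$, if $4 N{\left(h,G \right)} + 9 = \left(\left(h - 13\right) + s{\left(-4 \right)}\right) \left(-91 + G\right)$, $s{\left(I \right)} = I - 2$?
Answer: $\frac{188121}{4} \approx 47030.0$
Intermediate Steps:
$s{\left(I \right)} = -2 + I$
$N{\left(h,G \right)} = - \frac{9}{4} + \frac{\left(-91 + G\right) \left(-19 + h\right)}{4}$ ($N{\left(h,G \right)} = - \frac{9}{4} + \frac{\left(\left(h - 13\right) - 6\right) \left(-91 + G\right)}{4} = - \frac{9}{4} + \frac{\left(\left(-13 + h\right) - 6\right) \left(-91 + G\right)}{4} = - \frac{9}{4} + \frac{\left(-19 + h\right) \left(-91 + G\right)}{4} = - \frac{9}{4} + \frac{\left(-91 + G\right) \left(-19 + h\right)}{4}$)
$49350 - N{\left(-17,-167 \right)} = 49350 - \left(430 - - \frac{1547}{4} - - \frac{3173}{4} + \frac{1}{4} \left(-167\right) \left(-17\right)\right) = 49350 - \left(430 + \frac{1547}{4} + \frac{3173}{4} + \frac{2839}{4}\right) = 49350 - \frac{9279}{4} = \frac{188121}{4}$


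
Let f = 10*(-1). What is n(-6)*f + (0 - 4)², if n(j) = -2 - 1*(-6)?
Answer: -24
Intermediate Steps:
n(j) = 4 (n(j) = -2 + 6 = 4)
f = -10
n(-6)*f + (0 - 4)² = 4*(-10) + (0 - 4)² = -40 + (-4)² = -40 + 16 = -24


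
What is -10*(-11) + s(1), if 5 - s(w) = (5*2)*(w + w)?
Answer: 95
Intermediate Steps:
s(w) = 5 - 20*w (s(w) = 5 - 5*2*(w + w) = 5 - 10*2*w = 5 - 20*w)
-10*(-11) + s(1) = -10*(-11) + (5 - 20*1) = 110 + (5 - 20) = 110 - 15 = 95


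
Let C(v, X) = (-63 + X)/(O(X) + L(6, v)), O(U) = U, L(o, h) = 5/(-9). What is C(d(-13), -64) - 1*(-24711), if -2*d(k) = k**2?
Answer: 14358234/581 ≈ 24713.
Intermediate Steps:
L(o, h) = -5/9 (L(o, h) = 5*(-1/9) = -5/9)
d(k) = -k**2/2
C(v, X) = (-63 + X)/(-5/9 + X) (C(v, X) = (-63 + X)/(X - 5/9) = (-63 + X)/(-5/9 + X))
C(d(-13), -64) - 1*(-24711) = 9*(-63 - 64)/(-5 + 9*(-64)) - 1*(-24711) = 9*(-127)/(-5 - 576) + 24711 = 9*(-127)/(-581) + 24711 = 9*(-1/581)*(-127) + 24711 = 1143/581 + 24711 = 14358234/581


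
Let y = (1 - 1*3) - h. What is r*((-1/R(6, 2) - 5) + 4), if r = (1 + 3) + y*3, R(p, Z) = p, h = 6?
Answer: 70/3 ≈ 23.333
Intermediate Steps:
y = -8 (y = (1 - 1*3) - 1*6 = (1 - 3) - 6 = -2 - 6 = -8)
r = -20 (r = (1 + 3) - 8*3 = 4 - 24 = -20)
r*((-1/R(6, 2) - 5) + 4) = -20*((-1/6 - 5) + 4) = -20*((-1*⅙ - 5) + 4) = -20*((-⅙ - 5) + 4) = -20*(-31/6 + 4) = -20*(-7/6) = 70/3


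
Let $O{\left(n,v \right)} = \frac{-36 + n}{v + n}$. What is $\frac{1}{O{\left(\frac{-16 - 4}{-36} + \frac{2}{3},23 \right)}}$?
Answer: $- \frac{218}{313} \approx -0.69649$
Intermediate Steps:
$O{\left(n,v \right)} = \frac{-36 + n}{n + v}$
$\frac{1}{O{\left(\frac{-16 - 4}{-36} + \frac{2}{3},23 \right)}} = \frac{1}{\frac{1}{\left(\frac{-16 - 4}{-36} + \frac{2}{3}\right) + 23} \left(-36 + \left(\frac{-16 - 4}{-36} + \frac{2}{3}\right)\right)} = \frac{1}{\frac{1}{\left(\left(-20\right) \left(- \frac{1}{36}\right) + 2 \cdot \frac{1}{3}\right) + 23} \left(-36 + \left(\left(-20\right) \left(- \frac{1}{36}\right) + 2 \cdot \frac{1}{3}\right)\right)} = \frac{1}{\frac{1}{\left(\frac{5}{9} + \frac{2}{3}\right) + 23} \left(-36 + \left(\frac{5}{9} + \frac{2}{3}\right)\right)} = \frac{1}{\frac{1}{\frac{11}{9} + 23} \left(-36 + \frac{11}{9}\right)} = \frac{1}{\frac{1}{\frac{218}{9}} \left(- \frac{313}{9}\right)} = \frac{1}{\frac{9}{218} \left(- \frac{313}{9}\right)} = \frac{1}{- \frac{313}{218}} = - \frac{218}{313}$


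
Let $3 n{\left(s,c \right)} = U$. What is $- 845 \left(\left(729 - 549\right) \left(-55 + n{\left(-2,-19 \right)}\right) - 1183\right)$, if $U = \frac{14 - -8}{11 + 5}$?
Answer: $\frac{18590845}{2} \approx 9.2954 \cdot 10^{6}$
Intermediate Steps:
$U = \frac{11}{8}$ ($U = \frac{14 + 8}{16} = 22 \cdot \frac{1}{16} = \frac{11}{8} \approx 1.375$)
$n{\left(s,c \right)} = \frac{11}{24}$ ($n{\left(s,c \right)} = \frac{1}{3} \cdot \frac{11}{8} = \frac{11}{24}$)
$- 845 \left(\left(729 - 549\right) \left(-55 + n{\left(-2,-19 \right)}\right) - 1183\right) = - 845 \left(\left(729 - 549\right) \left(-55 + \frac{11}{24}\right) - 1183\right) = - 845 \left(180 \left(- \frac{1309}{24}\right) - 1183\right) = - 845 \left(- \frac{19635}{2} - 1183\right) = \left(-845\right) \left(- \frac{22001}{2}\right) = \frac{18590845}{2}$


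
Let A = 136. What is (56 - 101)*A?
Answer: -6120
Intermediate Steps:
(56 - 101)*A = (56 - 101)*136 = -45*136 = -6120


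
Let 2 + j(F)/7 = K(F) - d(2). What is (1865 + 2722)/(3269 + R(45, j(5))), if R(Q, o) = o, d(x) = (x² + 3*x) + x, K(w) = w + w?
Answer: 4587/3241 ≈ 1.4153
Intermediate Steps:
K(w) = 2*w
d(x) = x² + 4*x
j(F) = -98 + 14*F (j(F) = -14 + 7*(2*F - 2*(4 + 2)) = -14 + 7*(2*F - 2*6) = -14 + 7*(2*F - 1*12) = -14 + 7*(2*F - 12) = -14 + 7*(-12 + 2*F) = -14 + (-84 + 14*F) = -98 + 14*F)
(1865 + 2722)/(3269 + R(45, j(5))) = (1865 + 2722)/(3269 + (-98 + 14*5)) = 4587/(3269 + (-98 + 70)) = 4587/(3269 - 28) = 4587/3241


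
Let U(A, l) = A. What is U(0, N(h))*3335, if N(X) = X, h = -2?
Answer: 0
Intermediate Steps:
U(0, N(h))*3335 = 0*3335 = 0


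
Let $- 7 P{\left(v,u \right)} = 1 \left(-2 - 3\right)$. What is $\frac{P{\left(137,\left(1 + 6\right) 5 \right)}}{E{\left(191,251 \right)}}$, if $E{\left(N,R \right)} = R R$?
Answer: $\frac{5}{441007} \approx 1.1338 \cdot 10^{-5}$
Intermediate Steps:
$E{\left(N,R \right)} = R^{2}$
$P{\left(v,u \right)} = \frac{5}{7}$ ($P{\left(v,u \right)} = - \frac{1 \left(-2 - 3\right)}{7} = - \frac{1 \left(-5\right)}{7} = \left(- \frac{1}{7}\right) \left(-5\right) = \frac{5}{7}$)
$\frac{P{\left(137,\left(1 + 6\right) 5 \right)}}{E{\left(191,251 \right)}} = \frac{5}{7 \cdot 251^{2}} = \frac{5}{7 \cdot 63001} = \frac{5}{7} \cdot \frac{1}{63001} = \frac{5}{441007}$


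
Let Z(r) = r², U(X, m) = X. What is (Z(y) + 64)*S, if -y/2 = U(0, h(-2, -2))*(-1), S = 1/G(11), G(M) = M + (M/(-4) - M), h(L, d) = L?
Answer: -256/11 ≈ -23.273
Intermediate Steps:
G(M) = -M/4 (G(M) = M + (M*(-¼) - M) = M + (-M/4 - M) = M - 5*M/4 = -M/4)
S = -4/11 (S = 1/(-¼*11) = 1/(-11/4) = -4/11 ≈ -0.36364)
y = 0 (y = -0*(-1) = -2*0 = 0)
(Z(y) + 64)*S = (0² + 64)*(-4/11) = (0 + 64)*(-4/11) = 64*(-4/11) = -256/11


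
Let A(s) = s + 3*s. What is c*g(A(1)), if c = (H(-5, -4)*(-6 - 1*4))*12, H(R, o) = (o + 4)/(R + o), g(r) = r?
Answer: 0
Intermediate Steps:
A(s) = 4*s
H(R, o) = (4 + o)/(R + o)
c = 0 (c = (((4 - 4)/(-5 - 4))*(-6 - 1*4))*12 = ((0/(-9))*(-6 - 4))*12 = (-1/9*0*(-10))*12 = (0*(-10))*12 = 0*12 = 0)
c*g(A(1)) = 0*(4*1) = 0*4 = 0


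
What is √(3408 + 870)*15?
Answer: 15*√4278 ≈ 981.10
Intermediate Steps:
√(3408 + 870)*15 = √4278*15 = 15*√4278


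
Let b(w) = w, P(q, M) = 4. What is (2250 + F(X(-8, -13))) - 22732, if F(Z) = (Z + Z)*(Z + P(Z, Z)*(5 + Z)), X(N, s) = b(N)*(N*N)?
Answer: 2580478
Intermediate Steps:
X(N, s) = N³ (X(N, s) = N*(N*N) = N*N² = N³)
F(Z) = 2*Z*(20 + 5*Z) (F(Z) = (Z + Z)*(Z + 4*(5 + Z)) = (2*Z)*(Z + (20 + 4*Z)) = (2*Z)*(20 + 5*Z) = 2*Z*(20 + 5*Z))
(2250 + F(X(-8, -13))) - 22732 = (2250 + 10*(-8)³*(4 + (-8)³)) - 22732 = (2250 + 10*(-512)*(4 - 512)) - 22732 = (2250 + 10*(-512)*(-508)) - 22732 = (2250 + 2600960) - 22732 = 2603210 - 22732 = 2580478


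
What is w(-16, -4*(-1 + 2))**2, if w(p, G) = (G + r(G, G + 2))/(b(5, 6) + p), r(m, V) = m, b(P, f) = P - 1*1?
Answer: 4/9 ≈ 0.44444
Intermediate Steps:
b(P, f) = -1 + P (b(P, f) = P - 1 = -1 + P)
w(p, G) = 2*G/(4 + p) (w(p, G) = (G + G)/((-1 + 5) + p) = (2*G)/(4 + p) = 2*G/(4 + p))
w(-16, -4*(-1 + 2))**2 = (2*(-4*(-1 + 2))/(4 - 16))**2 = (2*(-4*1)/(-12))**2 = (2*(-4)*(-1/12))**2 = (2/3)**2 = 4/9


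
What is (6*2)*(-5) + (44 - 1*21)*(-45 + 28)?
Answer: -451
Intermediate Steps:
(6*2)*(-5) + (44 - 1*21)*(-45 + 28) = 12*(-5) + (44 - 21)*(-17) = -60 + 23*(-17) = -60 - 391 = -451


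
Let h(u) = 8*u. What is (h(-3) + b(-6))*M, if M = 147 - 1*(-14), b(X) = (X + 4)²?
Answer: -3220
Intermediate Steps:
b(X) = (4 + X)²
M = 161 (M = 147 + 14 = 161)
(h(-3) + b(-6))*M = (8*(-3) + (4 - 6)²)*161 = (-24 + (-2)²)*161 = (-24 + 4)*161 = -20*161 = -3220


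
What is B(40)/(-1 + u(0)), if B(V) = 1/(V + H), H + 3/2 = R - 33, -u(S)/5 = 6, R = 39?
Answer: -2/2759 ≈ -0.00072490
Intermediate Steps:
u(S) = -30 (u(S) = -5*6 = -30)
H = 9/2 (H = -3/2 + (39 - 33) = -3/2 + 6 = 9/2 ≈ 4.5000)
B(V) = 1/(9/2 + V) (B(V) = 1/(V + 9/2) = 1/(9/2 + V))
B(40)/(-1 + u(0)) = (2/(9 + 2*40))/(-1 - 30) = (2/(9 + 80))/(-31) = -2/(31*89) = -1/31*2/89 = -2/2759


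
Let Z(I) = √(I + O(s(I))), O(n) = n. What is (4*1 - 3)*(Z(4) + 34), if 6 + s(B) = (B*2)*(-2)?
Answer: 34 + 3*I*√2 ≈ 34.0 + 4.2426*I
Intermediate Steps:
s(B) = -6 - 4*B (s(B) = -6 + (B*2)*(-2) = -6 + (2*B)*(-2) = -6 - 4*B)
Z(I) = √(-6 - 3*I) (Z(I) = √(I + (-6 - 4*I)) = √(-6 - 3*I))
(4*1 - 3)*(Z(4) + 34) = (4*1 - 3)*(√(-6 - 3*4) + 34) = (4 - 3)*(√(-6 - 12) + 34) = 1*(√(-18) + 34) = 1*(3*I*√2 + 34) = 1*(34 + 3*I*√2) = 34 + 3*I*√2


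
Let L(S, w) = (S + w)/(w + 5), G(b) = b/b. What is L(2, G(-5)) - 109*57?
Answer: -12425/2 ≈ -6212.5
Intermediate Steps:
G(b) = 1
L(S, w) = (S + w)/(5 + w)
L(2, G(-5)) - 109*57 = (2 + 1)/(5 + 1) - 109*57 = 3/6 - 6213 = (1/6)*3 - 6213 = 1/2 - 6213 = -12425/2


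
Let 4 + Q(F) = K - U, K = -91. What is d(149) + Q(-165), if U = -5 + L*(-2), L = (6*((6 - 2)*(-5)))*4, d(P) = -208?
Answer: -1258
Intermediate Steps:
L = -480 (L = (6*(4*(-5)))*4 = (6*(-20))*4 = -120*4 = -480)
U = 955 (U = -5 - 480*(-2) = -5 + 960 = 955)
Q(F) = -1050 (Q(F) = -4 + (-91 - 1*955) = -4 + (-91 - 955) = -4 - 1046 = -1050)
d(149) + Q(-165) = -208 - 1050 = -1258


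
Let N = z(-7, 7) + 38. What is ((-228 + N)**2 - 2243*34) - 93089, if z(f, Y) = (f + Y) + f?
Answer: -130542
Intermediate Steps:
z(f, Y) = Y + 2*f (z(f, Y) = (Y + f) + f = Y + 2*f)
N = 31 (N = (7 + 2*(-7)) + 38 = (7 - 14) + 38 = -7 + 38 = 31)
((-228 + N)**2 - 2243*34) - 93089 = ((-228 + 31)**2 - 2243*34) - 93089 = ((-197)**2 - 76262) - 93089 = (38809 - 76262) - 93089 = -37453 - 93089 = -130542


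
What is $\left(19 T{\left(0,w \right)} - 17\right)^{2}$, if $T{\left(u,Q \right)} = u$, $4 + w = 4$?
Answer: $289$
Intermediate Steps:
$w = 0$ ($w = -4 + 4 = 0$)
$\left(19 T{\left(0,w \right)} - 17\right)^{2} = \left(19 \cdot 0 - 17\right)^{2} = \left(0 - 17\right)^{2} = \left(-17\right)^{2} = 289$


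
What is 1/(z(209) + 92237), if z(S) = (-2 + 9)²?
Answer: 1/92286 ≈ 1.0836e-5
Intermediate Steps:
z(S) = 49 (z(S) = 7² = 49)
1/(z(209) + 92237) = 1/(49 + 92237) = 1/92286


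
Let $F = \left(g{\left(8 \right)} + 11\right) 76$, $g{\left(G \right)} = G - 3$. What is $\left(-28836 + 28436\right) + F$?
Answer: $816$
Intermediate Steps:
$g{\left(G \right)} = -3 + G$
$F = 1216$ ($F = \left(\left(-3 + 8\right) + 11\right) 76 = \left(5 + 11\right) 76 = 16 \cdot 76 = 1216$)
$\left(-28836 + 28436\right) + F = \left(-28836 + 28436\right) + 1216 = -400 + 1216 = 816$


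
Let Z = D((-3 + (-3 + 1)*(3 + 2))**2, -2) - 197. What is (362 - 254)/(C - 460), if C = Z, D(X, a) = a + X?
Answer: -54/245 ≈ -0.22041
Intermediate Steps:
D(X, a) = X + a
Z = -30 (Z = ((-3 + (-3 + 1)*(3 + 2))**2 - 2) - 197 = ((-3 - 2*5)**2 - 2) - 197 = ((-3 - 10)**2 - 2) - 197 = ((-13)**2 - 2) - 197 = (169 - 2) - 197 = 167 - 197 = -30)
C = -30
(362 - 254)/(C - 460) = (362 - 254)/(-30 - 460) = 108/(-490) = 108*(-1/490) = -54/245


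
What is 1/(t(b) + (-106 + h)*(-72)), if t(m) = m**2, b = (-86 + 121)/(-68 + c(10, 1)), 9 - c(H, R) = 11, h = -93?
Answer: 4/57313 ≈ 6.9792e-5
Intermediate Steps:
c(H, R) = -2 (c(H, R) = 9 - 1*11 = 9 - 11 = -2)
b = -1/2 (b = (-86 + 121)/(-68 - 2) = 35/(-70) = 35*(-1/70) = -1/2 ≈ -0.50000)
1/(t(b) + (-106 + h)*(-72)) = 1/((-1/2)**2 + (-106 - 93)*(-72)) = 1/(1/4 - 199*(-72)) = 1/(1/4 + 14328) = 1/(57313/4) = 4/57313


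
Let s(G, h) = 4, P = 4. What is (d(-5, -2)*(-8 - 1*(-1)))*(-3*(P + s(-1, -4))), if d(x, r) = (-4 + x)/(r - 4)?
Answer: 252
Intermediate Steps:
d(x, r) = (-4 + x)/(-4 + r)
(d(-5, -2)*(-8 - 1*(-1)))*(-3*(P + s(-1, -4))) = (((-4 - 5)/(-4 - 2))*(-8 - 1*(-1)))*(-3*(4 + 4)) = ((-9/(-6))*(-8 + 1))*(-3*8) = (-⅙*(-9)*(-7))*(-24) = ((3/2)*(-7))*(-24) = -21/2*(-24) = 252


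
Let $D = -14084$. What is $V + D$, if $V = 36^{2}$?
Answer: $-12788$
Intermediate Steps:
$V = 1296$
$V + D = 1296 - 14084 = -12788$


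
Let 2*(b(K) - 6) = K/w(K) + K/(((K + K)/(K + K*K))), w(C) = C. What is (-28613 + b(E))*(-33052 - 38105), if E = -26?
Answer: 2023989708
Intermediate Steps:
b(K) = 13/2 + K/4 + K²/4 (b(K) = 6 + (K/K + K/(((K + K)/(K + K*K))))/2 = 6 + (1 + K/(((2*K)/(K + K²))))/2 = 6 + (1 + K/((2*K/(K + K²))))/2 = 6 + (1 + K*((K + K²)/(2*K)))/2 = 6 + (1 + (K/2 + K²/2))/2 = 6 + (1 + K/2 + K²/2)/2 = 6 + (½ + K/4 + K²/4) = 13/2 + K/4 + K²/4)
(-28613 + b(E))*(-33052 - 38105) = (-28613 + (13/2 + (¼)*(-26) + (¼)*(-26)²))*(-33052 - 38105) = (-28613 + (13/2 - 13/2 + (¼)*676))*(-71157) = (-28613 + (13/2 - 13/2 + 169))*(-71157) = (-28613 + 169)*(-71157) = -28444*(-71157) = 2023989708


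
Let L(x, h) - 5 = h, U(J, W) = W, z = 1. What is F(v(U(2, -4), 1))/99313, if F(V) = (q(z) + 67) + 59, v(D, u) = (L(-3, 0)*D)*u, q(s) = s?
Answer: 127/99313 ≈ 0.0012788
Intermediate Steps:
L(x, h) = 5 + h
v(D, u) = 5*D*u (v(D, u) = ((5 + 0)*D)*u = (5*D)*u = 5*D*u)
F(V) = 127 (F(V) = (1 + 67) + 59 = 68 + 59 = 127)
F(v(U(2, -4), 1))/99313 = 127/99313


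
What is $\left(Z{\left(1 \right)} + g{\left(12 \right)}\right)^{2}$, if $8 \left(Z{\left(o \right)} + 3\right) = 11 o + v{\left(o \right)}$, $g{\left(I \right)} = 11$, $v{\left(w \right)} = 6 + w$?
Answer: $\frac{1681}{16} \approx 105.06$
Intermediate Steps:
$Z{\left(o \right)} = - \frac{9}{4} + \frac{3 o}{2}$ ($Z{\left(o \right)} = -3 + \frac{11 o + \left(6 + o\right)}{8} = -3 + \frac{6 + 12 o}{8} = -3 + \left(\frac{3}{4} + \frac{3 o}{2}\right) = - \frac{9}{4} + \frac{3 o}{2}$)
$\left(Z{\left(1 \right)} + g{\left(12 \right)}\right)^{2} = \left(\left(- \frac{9}{4} + \frac{3}{2} \cdot 1\right) + 11\right)^{2} = \left(\left(- \frac{9}{4} + \frac{3}{2}\right) + 11\right)^{2} = \left(- \frac{3}{4} + 11\right)^{2} = \left(\frac{41}{4}\right)^{2} = \frac{1681}{16}$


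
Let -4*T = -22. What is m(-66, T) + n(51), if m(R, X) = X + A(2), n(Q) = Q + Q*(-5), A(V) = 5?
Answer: -387/2 ≈ -193.50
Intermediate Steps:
T = 11/2 (T = -¼*(-22) = 11/2 ≈ 5.5000)
n(Q) = -4*Q (n(Q) = Q - 5*Q = -4*Q)
m(R, X) = 5 + X (m(R, X) = X + 5 = 5 + X)
m(-66, T) + n(51) = (5 + 11/2) - 4*51 = 21/2 - 204 = -387/2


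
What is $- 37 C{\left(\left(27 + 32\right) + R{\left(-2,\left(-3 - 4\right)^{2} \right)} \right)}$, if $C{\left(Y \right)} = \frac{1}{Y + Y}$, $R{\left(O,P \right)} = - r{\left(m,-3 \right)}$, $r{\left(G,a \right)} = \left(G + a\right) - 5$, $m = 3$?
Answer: $- \frac{37}{128} \approx -0.28906$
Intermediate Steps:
$r{\left(G,a \right)} = -5 + G + a$
$R{\left(O,P \right)} = 5$ ($R{\left(O,P \right)} = - (-5 + 3 - 3) = \left(-1\right) \left(-5\right) = 5$)
$C{\left(Y \right)} = \frac{1}{2 Y}$
$- 37 C{\left(\left(27 + 32\right) + R{\left(-2,\left(-3 - 4\right)^{2} \right)} \right)} = - 37 \frac{1}{2 \left(\left(27 + 32\right) + 5\right)} = - 37 \frac{1}{2 \left(59 + 5\right)} = - 37 \frac{1}{2 \cdot 64} = - 37 \cdot \frac{1}{2} \cdot \frac{1}{64} = \left(-37\right) \frac{1}{128} = - \frac{37}{128}$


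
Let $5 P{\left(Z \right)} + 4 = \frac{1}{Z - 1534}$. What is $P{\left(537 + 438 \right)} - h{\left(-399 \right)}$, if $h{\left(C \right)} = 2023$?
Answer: $- \frac{5656522}{2795} \approx -2023.8$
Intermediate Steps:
$P{\left(Z \right)} = - \frac{4}{5} + \frac{1}{5 \left(-1534 + Z\right)}$ ($P{\left(Z \right)} = - \frac{4}{5} + \frac{1}{5 \left(Z - 1534\right)} = - \frac{4}{5} + \frac{1}{5 \left(-1534 + Z\right)}$)
$P{\left(537 + 438 \right)} - h{\left(-399 \right)} = \frac{6137 - 4 \left(537 + 438\right)}{5 \left(-1534 + \left(537 + 438\right)\right)} - 2023 = \frac{6137 - 3900}{5 \left(-1534 + 975\right)} - 2023 = \frac{6137 - 3900}{5 \left(-559\right)} - 2023 = \frac{1}{5} \left(- \frac{1}{559}\right) 2237 - 2023 = - \frac{2237}{2795} - 2023 = - \frac{5656522}{2795}$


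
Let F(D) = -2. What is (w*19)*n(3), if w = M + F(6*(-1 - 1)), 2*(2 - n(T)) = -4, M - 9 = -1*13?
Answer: -456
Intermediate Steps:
M = -4 (M = 9 - 1*13 = 9 - 13 = -4)
n(T) = 4 (n(T) = 2 - 1/2*(-4) = 2 + 2 = 4)
w = -6 (w = -4 - 2 = -6)
(w*19)*n(3) = -6*19*4 = -114*4 = -456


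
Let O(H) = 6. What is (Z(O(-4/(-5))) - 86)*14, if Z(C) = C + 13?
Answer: -938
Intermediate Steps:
Z(C) = 13 + C
(Z(O(-4/(-5))) - 86)*14 = ((13 + 6) - 86)*14 = (19 - 86)*14 = -67*14 = -938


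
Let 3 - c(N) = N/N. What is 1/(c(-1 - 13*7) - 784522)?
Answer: -1/784520 ≈ -1.2747e-6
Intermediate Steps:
c(N) = 2 (c(N) = 3 - N/N = 3 - 1*1 = 3 - 1 = 2)
1/(c(-1 - 13*7) - 784522) = 1/(2 - 784522) = 1/(-784520) = -1/784520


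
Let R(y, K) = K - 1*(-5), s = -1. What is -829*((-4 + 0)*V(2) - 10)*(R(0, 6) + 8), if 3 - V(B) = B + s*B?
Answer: 346522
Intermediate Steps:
R(y, K) = 5 + K (R(y, K) = K + 5 = 5 + K)
V(B) = 3 (V(B) = 3 - (B - B) = 3 - 1*0 = 3 + 0 = 3)
-829*((-4 + 0)*V(2) - 10)*(R(0, 6) + 8) = -829*((-4 + 0)*3 - 10)*((5 + 6) + 8) = -829*(-4*3 - 10)*(11 + 8) = -829*(-12 - 10)*19 = -(-18238)*19 = -829*(-418) = 346522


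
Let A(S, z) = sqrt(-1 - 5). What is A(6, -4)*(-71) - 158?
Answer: -158 - 71*I*sqrt(6) ≈ -158.0 - 173.91*I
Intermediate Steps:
A(S, z) = I*sqrt(6) (A(S, z) = sqrt(-6) = I*sqrt(6))
A(6, -4)*(-71) - 158 = (I*sqrt(6))*(-71) - 158 = -71*I*sqrt(6) - 158 = -158 - 71*I*sqrt(6)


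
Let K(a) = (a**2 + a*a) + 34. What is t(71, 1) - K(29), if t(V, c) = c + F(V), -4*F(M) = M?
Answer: -6931/4 ≈ -1732.8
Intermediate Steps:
K(a) = 34 + 2*a**2 (K(a) = (a**2 + a**2) + 34 = 2*a**2 + 34 = 34 + 2*a**2)
F(M) = -M/4
t(V, c) = c - V/4
t(71, 1) - K(29) = (1 - 1/4*71) - (34 + 2*29**2) = (1 - 71/4) - (34 + 2*841) = -67/4 - (34 + 1682) = -67/4 - 1*1716 = -67/4 - 1716 = -6931/4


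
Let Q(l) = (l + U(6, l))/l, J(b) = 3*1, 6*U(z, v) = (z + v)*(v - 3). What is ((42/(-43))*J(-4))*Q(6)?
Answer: -252/43 ≈ -5.8605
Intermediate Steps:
U(z, v) = (-3 + v)*(v + z)/6 (U(z, v) = ((z + v)*(v - 3))/6 = ((v + z)*(-3 + v))/6 = ((-3 + v)*(v + z))/6 = (-3 + v)*(v + z)/6)
J(b) = 3
Q(l) = (-3 + l**2/6 + 3*l/2)/l (Q(l) = (l + (-l/2 - 1/2*6 + l**2/6 + (1/6)*l*6))/l = (l + (-l/2 - 3 + l**2/6 + l))/l = (l + (-3 + l/2 + l**2/6))/l = (-3 + l**2/6 + 3*l/2)/l)
((42/(-43))*J(-4))*Q(6) = ((42/(-43))*3)*(3/2 - 3/6 + (1/6)*6) = ((42*(-1/43))*3)*(3/2 - 3*1/6 + 1) = (-42/43*3)*(3/2 - 1/2 + 1) = -126/43*2 = -252/43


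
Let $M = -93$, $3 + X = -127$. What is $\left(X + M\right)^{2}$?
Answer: $49729$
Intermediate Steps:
$X = -130$ ($X = -3 - 127 = -130$)
$\left(X + M\right)^{2} = \left(-130 - 93\right)^{2} = \left(-223\right)^{2} = 49729$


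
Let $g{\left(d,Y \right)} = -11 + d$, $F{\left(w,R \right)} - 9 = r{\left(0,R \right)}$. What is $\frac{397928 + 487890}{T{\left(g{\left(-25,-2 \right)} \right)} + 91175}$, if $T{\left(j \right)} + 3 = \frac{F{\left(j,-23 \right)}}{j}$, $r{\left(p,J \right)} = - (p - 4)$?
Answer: $\frac{31889448}{3282179} \approx 9.7159$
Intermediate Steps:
$r{\left(p,J \right)} = 4 - p$ ($r{\left(p,J \right)} = - (-4 + p) = 4 - p$)
$F{\left(w,R \right)} = 13$ ($F{\left(w,R \right)} = 9 + \left(4 - 0\right) = 9 + \left(4 + 0\right) = 9 + 4 = 13$)
$T{\left(j \right)} = -3 + \frac{13}{j}$
$\frac{397928 + 487890}{T{\left(g{\left(-25,-2 \right)} \right)} + 91175} = \frac{397928 + 487890}{\left(-3 + \frac{13}{-11 - 25}\right) + 91175} = \frac{885818}{\left(-3 + \frac{13}{-36}\right) + 91175} = \frac{885818}{\left(-3 + 13 \left(- \frac{1}{36}\right)\right) + 91175} = \frac{885818}{\left(-3 - \frac{13}{36}\right) + 91175} = \frac{885818}{- \frac{121}{36} + 91175} = \frac{885818}{\frac{3282179}{36}} = 885818 \cdot \frac{36}{3282179} = \frac{31889448}{3282179}$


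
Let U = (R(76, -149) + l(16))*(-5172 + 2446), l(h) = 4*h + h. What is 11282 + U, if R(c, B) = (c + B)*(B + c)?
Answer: -14733652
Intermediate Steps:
R(c, B) = (B + c)² (R(c, B) = (B + c)*(B + c) = (B + c)²)
l(h) = 5*h
U = -14744934 (U = ((-149 + 76)² + 5*16)*(-5172 + 2446) = ((-73)² + 80)*(-2726) = (5329 + 80)*(-2726) = 5409*(-2726) = -14744934)
11282 + U = 11282 - 14744934 = -14733652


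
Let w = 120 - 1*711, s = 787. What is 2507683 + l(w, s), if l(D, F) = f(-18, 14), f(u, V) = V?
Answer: 2507697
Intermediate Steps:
w = -591 (w = 120 - 711 = -591)
l(D, F) = 14
2507683 + l(w, s) = 2507683 + 14 = 2507697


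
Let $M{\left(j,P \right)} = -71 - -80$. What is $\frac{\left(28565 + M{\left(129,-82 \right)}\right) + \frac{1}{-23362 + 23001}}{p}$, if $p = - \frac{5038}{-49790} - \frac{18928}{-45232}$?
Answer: $\frac{725965762524145}{13202491278} \approx 54987.0$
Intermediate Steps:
$M{\left(j,P \right)} = 9$ ($M{\left(j,P \right)} = -71 + 80 = 9$)
$p = \frac{36571998}{70378165}$ ($p = \left(-5038\right) \left(- \frac{1}{49790}\right) - - \frac{1183}{2827} = \frac{2519}{24895} + \frac{1183}{2827} = \frac{36571998}{70378165} \approx 0.51965$)
$\frac{\left(28565 + M{\left(129,-82 \right)}\right) + \frac{1}{-23362 + 23001}}{p} = \frac{\left(28565 + 9\right) + \frac{1}{-23362 + 23001}}{\frac{36571998}{70378165}} = \left(28574 + \frac{1}{-361}\right) \frac{70378165}{36571998} = \left(28574 - \frac{1}{361}\right) \frac{70378165}{36571998} = \frac{10315213}{361} \cdot \frac{70378165}{36571998} = \frac{725965762524145}{13202491278}$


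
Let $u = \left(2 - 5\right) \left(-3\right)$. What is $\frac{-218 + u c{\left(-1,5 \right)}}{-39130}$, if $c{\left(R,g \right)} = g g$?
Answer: $- \frac{1}{5590} \approx -0.00017889$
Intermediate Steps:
$c{\left(R,g \right)} = g^{2}$
$u = 9$ ($u = \left(2 - 5\right) \left(-3\right) = \left(-3\right) \left(-3\right) = 9$)
$\frac{-218 + u c{\left(-1,5 \right)}}{-39130} = \frac{-218 + 9 \cdot 5^{2}}{-39130} = \left(-218 + 9 \cdot 25\right) \left(- \frac{1}{39130}\right) = \left(-218 + 225\right) \left(- \frac{1}{39130}\right) = 7 \left(- \frac{1}{39130}\right) = - \frac{1}{5590}$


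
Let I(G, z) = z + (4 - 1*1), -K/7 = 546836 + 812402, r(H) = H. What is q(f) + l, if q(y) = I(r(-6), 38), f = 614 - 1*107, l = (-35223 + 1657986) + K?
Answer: -7891862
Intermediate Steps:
K = -9514666 (K = -7*(546836 + 812402) = -7*1359238 = -9514666)
l = -7891903 (l = (-35223 + 1657986) - 9514666 = 1622763 - 9514666 = -7891903)
f = 507 (f = 614 - 107 = 507)
I(G, z) = 3 + z (I(G, z) = z + (4 - 1) = z + 3 = 3 + z)
q(y) = 41 (q(y) = 3 + 38 = 41)
q(f) + l = 41 - 7891903 = -7891862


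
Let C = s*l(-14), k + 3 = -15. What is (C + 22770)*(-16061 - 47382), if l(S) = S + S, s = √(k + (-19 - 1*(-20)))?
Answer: -1444597110 + 1776404*I*√17 ≈ -1.4446e+9 + 7.3243e+6*I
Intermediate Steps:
k = -18 (k = -3 - 15 = -18)
s = I*√17 (s = √(-18 + (-19 - 1*(-20))) = √(-18 + (-19 + 20)) = √(-18 + 1) = √(-17) = I*√17 ≈ 4.1231*I)
l(S) = 2*S
C = -28*I*√17 (C = (I*√17)*(2*(-14)) = (I*√17)*(-28) = -28*I*√17 ≈ -115.45*I)
(C + 22770)*(-16061 - 47382) = (-28*I*√17 + 22770)*(-16061 - 47382) = (22770 - 28*I*√17)*(-63443) = -1444597110 + 1776404*I*√17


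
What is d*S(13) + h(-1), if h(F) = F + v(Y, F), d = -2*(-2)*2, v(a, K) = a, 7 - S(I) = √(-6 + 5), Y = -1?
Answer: 54 - 8*I ≈ 54.0 - 8.0*I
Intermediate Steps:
S(I) = 7 - I (S(I) = 7 - √(-6 + 5) = 7 - √(-1) = 7 - I)
d = 8 (d = 4*2 = 8)
h(F) = -1 + F (h(F) = F - 1 = -1 + F)
d*S(13) + h(-1) = 8*(7 - I) + (-1 - 1) = (56 - 8*I) - 2 = 54 - 8*I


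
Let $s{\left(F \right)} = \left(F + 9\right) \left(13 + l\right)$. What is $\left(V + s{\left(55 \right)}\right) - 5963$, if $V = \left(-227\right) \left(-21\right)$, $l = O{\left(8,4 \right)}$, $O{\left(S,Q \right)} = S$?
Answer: $148$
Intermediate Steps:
$l = 8$
$s{\left(F \right)} = 189 + 21 F$ ($s{\left(F \right)} = \left(F + 9\right) \left(13 + 8\right) = \left(9 + F\right) 21 = 189 + 21 F$)
$V = 4767$
$\left(V + s{\left(55 \right)}\right) - 5963 = \left(4767 + \left(189 + 21 \cdot 55\right)\right) - 5963 = \left(4767 + \left(189 + 1155\right)\right) - 5963 = \left(4767 + 1344\right) - 5963 = 6111 - 5963 = 148$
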